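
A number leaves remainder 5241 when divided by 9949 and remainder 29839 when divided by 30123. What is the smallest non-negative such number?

Write x = 5241 + 9949·k. Then 9949·k ≡ 29839 − 5241 ≡ 24598 (mod 30123).
Need 9949⁻¹ mod 30123. Extended Euclid on (30123, 9949):
30123 = 3*9949 + 276
9949 = 36*276 + 13
276 = 21*13 + 3
13 = 4*3 + 1
3 = 3*1 + 0
Back-substitute:
1 = 13 − 4·3
1 = −4·276 + 85·13
1 = 85·9949 − 3064·276
1 = −3064·30123 + 9277·9949
9949⁻¹ ≡ 9277 (mod 30123), so k ≡ 9277·24598 ≡ 13921 (mod 30123).
x = 5241 + 9949·13921 = 138505270.

138505270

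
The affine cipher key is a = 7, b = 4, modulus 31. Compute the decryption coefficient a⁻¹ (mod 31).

Extended Euclidean algorithm:
31 = 4·7 + 3
7 = 2·3 + 1
3 = 3·1 + 0
Since gcd(7, 31) = 1, back-substitute to write 1 as a combination:
1 = 7 − 2·3
1 = −2·31 + 9·7
So 7·9 ≡ 1 (mod 31).

9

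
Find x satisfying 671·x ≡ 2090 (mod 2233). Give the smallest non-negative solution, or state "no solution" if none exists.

First find gcd(671, 2233):
2233 = 3·671 + 220
671 = 3·220 + 11
220 = 20·11 + 0
gcd = 11 and 11 | 2090, so solutions exist. Divide through by 11: 61x ≡ 190 (mod 203).
Now find 61⁻¹ mod 203:
203 = 3·61 + 20
61 = 3·20 + 1
20 = 20·1 + 0
Back-substitute:
1 = 61 − 3·20
1 = −3·203 + 10·61
So 61⁻¹ ≡ 10 (mod 203).
Then x ≡ 10·190 ≡ 73 (mod 203); the smallest non-negative solution is x = 73.

73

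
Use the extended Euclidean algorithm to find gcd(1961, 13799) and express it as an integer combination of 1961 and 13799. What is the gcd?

Euclidean algorithm:
13799 = 7·1961 + 72
1961 = 27·72 + 17
72 = 4·17 + 4
17 = 4·4 + 1
4 = 4·1 + 0
gcd(1961, 13799) = 1.
Express as a combination:
1 = 17 − 4·4
1 = −4·72 + 17·17
1 = 17·1961 − 463·72
1 = −463·13799 + 3258·1961
So 1 = (-463)·13799 + (3258)·1961.

1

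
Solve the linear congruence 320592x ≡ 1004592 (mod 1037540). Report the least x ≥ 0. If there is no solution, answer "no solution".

First find gcd(320592, 1037540):
1037540 = 3*320592 + 75764
320592 = 4*75764 + 17536
75764 = 4*17536 + 5620
17536 = 3*5620 + 676
5620 = 8*676 + 212
676 = 3*212 + 40
212 = 5*40 + 12
40 = 3*12 + 4
12 = 3*4 + 0
gcd = 4 and 4 | 1004592, so solutions exist. Divide through by 4: 80148x ≡ 251148 (mod 259385).
Now find 80148⁻¹ mod 259385:
259385 = 3*80148 + 18941
80148 = 4*18941 + 4384
18941 = 4*4384 + 1405
4384 = 3*1405 + 169
1405 = 8*169 + 53
169 = 3*53 + 10
53 = 5*10 + 3
10 = 3*3 + 1
3 = 3*1 + 0
Back-substitute:
1 = 10 − 3·3
1 = −3·53 + 16·10
1 = 16·169 − 51·53
1 = −51·1405 + 424·169
1 = 424·4384 − 1323·1405
1 = −1323·18941 + 5716·4384
1 = 5716·80148 − 24187·18941
1 = −24187·259385 + 78277·80148
So 80148⁻¹ ≡ 78277 (mod 259385).
Then x ≡ 78277·251148 ≡ 63461 (mod 259385); the smallest non-negative solution is x = 63461.

63461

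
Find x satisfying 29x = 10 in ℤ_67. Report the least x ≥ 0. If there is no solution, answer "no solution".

35

First find gcd(29, 67):
67 = 2×29 + 9
29 = 3×9 + 2
9 = 4×2 + 1
2 = 2×1 + 0
gcd = 1, so a unique solution mod 67 exists.
Back-substitute for the Bézout coefficients:
1 = 9 − 4·2
1 = −4·29 + 13·9
1 = 13·67 − 30·29
So 29·(-30) ≡ 1 (mod 67), giving 29⁻¹ ≡ 37.
x ≡ 29⁻¹·10 ≡ 37·10 ≡ 35 (mod 67).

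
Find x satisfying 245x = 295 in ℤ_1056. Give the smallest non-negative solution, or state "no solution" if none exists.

First find gcd(245, 1056):
1056 = 4×245 + 76
245 = 3×76 + 17
76 = 4×17 + 8
17 = 2×8 + 1
8 = 8×1 + 0
gcd = 1, so a unique solution mod 1056 exists.
Back-substitute for the Bézout coefficients:
1 = 17 − 2·8
1 = −2·76 + 9·17
1 = 9·245 − 29·76
1 = −29·1056 + 125·245
So 245·(125) ≡ 1 (mod 1056), giving 245⁻¹ ≡ 125.
x ≡ 245⁻¹·295 ≡ 125·295 ≡ 971 (mod 1056).

971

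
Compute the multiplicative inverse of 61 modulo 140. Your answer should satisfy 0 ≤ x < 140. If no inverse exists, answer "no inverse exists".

Apply the Euclidean algorithm to 140 and 61:
140 = 2×61 + 18
61 = 3×18 + 7
18 = 2×7 + 4
7 = 1×4 + 3
4 = 1×3 + 1
3 = 3×1 + 0
The gcd is 1. Working backward:
1 = 4 − 3
1 = −7 + 2·4
1 = 2·18 − 5·7
1 = −5·61 + 17·18
1 = 17·140 − 39·61
So 61·(-39) ≡ 1 (mod 140), and -39 ≡ 101 (mod 140).

101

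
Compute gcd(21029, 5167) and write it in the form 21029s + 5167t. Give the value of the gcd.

1

Apply Euclid's algorithm to 21029 and 5167:
21029 = 4*5167 + 361
5167 = 14*361 + 113
361 = 3*113 + 22
113 = 5*22 + 3
22 = 7*3 + 1
3 = 3*1 + 0
gcd(21029, 5167) = 1.
Working backward:
1 = 22 − 7·3
1 = −7·113 + 36·22
1 = 36·361 − 115·113
1 = −115·5167 + 1646·361
1 = 1646·21029 − 6699·5167
So 1 = (1646)·21029 + (-6699)·5167.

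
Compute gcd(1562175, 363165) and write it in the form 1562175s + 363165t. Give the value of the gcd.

Apply Euclid's algorithm to 1562175 and 363165:
1562175 = 4×363165 + 109515
363165 = 3×109515 + 34620
109515 = 3×34620 + 5655
34620 = 6×5655 + 690
5655 = 8×690 + 135
690 = 5×135 + 15
135 = 9×15 + 0
gcd(1562175, 363165) = 15.
Working backward:
15 = 690 − 5·135
15 = −5·5655 + 41·690
15 = 41·34620 − 251·5655
15 = −251·109515 + 794·34620
15 = 794·363165 − 2633·109515
15 = −2633·1562175 + 11326·363165
So 15 = (-2633)·1562175 + (11326)·363165.

15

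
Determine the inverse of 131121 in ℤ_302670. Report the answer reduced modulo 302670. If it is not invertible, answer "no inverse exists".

no inverse exists

Compute gcd(131121, 302670):
302670 = 2*131121 + 40428
131121 = 3*40428 + 9837
40428 = 4*9837 + 1080
9837 = 9*1080 + 117
1080 = 9*117 + 27
117 = 4*27 + 9
27 = 3*9 + 0
gcd(131121, 302670) = 9 ≠ 1, so 131121 has no multiplicative inverse modulo 302670.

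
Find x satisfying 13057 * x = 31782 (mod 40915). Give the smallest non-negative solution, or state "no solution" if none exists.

10221

First find gcd(13057, 40915):
40915 = 3·13057 + 1744
13057 = 7·1744 + 849
1744 = 2·849 + 46
849 = 18·46 + 21
46 = 2·21 + 4
21 = 5·4 + 1
4 = 4·1 + 0
gcd = 1, so a unique solution mod 40915 exists.
Back-substitute for the Bézout coefficients:
1 = 21 − 5·4
1 = −5·46 + 11·21
1 = 11·849 − 203·46
1 = −203·1744 + 417·849
1 = 417·13057 − 3122·1744
1 = −3122·40915 + 9783·13057
So 13057·(9783) ≡ 1 (mod 40915), giving 13057⁻¹ ≡ 9783.
x ≡ 13057⁻¹·31782 ≡ 9783·31782 ≡ 10221 (mod 40915).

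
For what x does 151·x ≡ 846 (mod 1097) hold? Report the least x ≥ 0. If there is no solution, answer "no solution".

First find gcd(151, 1097):
1097 = 7*151 + 40
151 = 3*40 + 31
40 = 1*31 + 9
31 = 3*9 + 4
9 = 2*4 + 1
4 = 4*1 + 0
gcd = 1, so a unique solution mod 1097 exists.
Back-substitute for the Bézout coefficients:
1 = 9 − 2·4
1 = −2·31 + 7·9
1 = 7·40 − 9·31
1 = −9·151 + 34·40
1 = 34·1097 − 247·151
So 151·(-247) ≡ 1 (mod 1097), giving 151⁻¹ ≡ 850.
x ≡ 151⁻¹·846 ≡ 850·846 ≡ 565 (mod 1097).

565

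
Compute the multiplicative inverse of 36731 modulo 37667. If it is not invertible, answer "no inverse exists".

25554

Run Euclid on (37667, 36731):
37667 = 1·36731 + 936
36731 = 39·936 + 227
936 = 4·227 + 28
227 = 8·28 + 3
28 = 9·3 + 1
3 = 3·1 + 0
gcd = 1, so the inverse exists. Back-substitute:
1 = 28 − 9·3
1 = −9·227 + 73·28
1 = 73·936 − 301·227
1 = −301·36731 + 11812·936
1 = 11812·37667 − 12113·36731
Thus 36731·(-12113) ≡ 1 (mod 37667); reducing, -12113 mod 37667 = 25554.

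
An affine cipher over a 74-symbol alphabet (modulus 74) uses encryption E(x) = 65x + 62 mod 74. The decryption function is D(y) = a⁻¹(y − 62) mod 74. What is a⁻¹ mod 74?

gcd(74, 65) by repeated division:
74 = 1·65 + 9
65 = 7·9 + 2
9 = 4·2 + 1
2 = 2·1 + 0
Since gcd(65, 74) = 1, back-substitute to write 1 as a combination:
1 = 9 − 4·2
1 = −4·65 + 29·9
1 = 29·74 − 33·65
So 65·(-33) ≡ 1 (mod 74), and -33 ≡ 41 (mod 74).

41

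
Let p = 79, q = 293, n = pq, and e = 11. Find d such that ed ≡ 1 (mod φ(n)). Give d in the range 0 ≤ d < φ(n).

18635

φ(n) = (p−1)(q−1) = 78·292 = 22776.
Need d with 11·d ≡ 1 (mod 22776). Apply the extended Euclidean algorithm:
22776 = 2070×11 + 6
11 = 1×6 + 5
6 = 1×5 + 1
5 = 5×1 + 0
Back-substitute:
1 = 6 − 5
1 = −11 + 2·6
1 = 2·22776 − 4141·11
So 11·(-4141) ≡ 1 (mod 22776), hence d ≡ -4141 ≡ 18635 (mod 22776).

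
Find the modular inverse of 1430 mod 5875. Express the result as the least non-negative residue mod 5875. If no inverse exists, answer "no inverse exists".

Compute gcd(1430, 5875):
5875 = 4·1430 + 155
1430 = 9·155 + 35
155 = 4·35 + 15
35 = 2·15 + 5
15 = 3·5 + 0
Since gcd = 5 > 1, 1430 is not a unit mod 5875.

no inverse exists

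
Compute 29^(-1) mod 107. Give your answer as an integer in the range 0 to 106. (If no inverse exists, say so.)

48

Extended Euclidean algorithm:
107 = 3·29 + 20
29 = 1·20 + 9
20 = 2·9 + 2
9 = 4·2 + 1
2 = 2·1 + 0
Since gcd(29, 107) = 1, back-substitute to write 1 as a combination:
1 = 9 − 4·2
1 = −4·20 + 9·9
1 = 9·29 − 13·20
1 = −13·107 + 48·29
So 29·48 ≡ 1 (mod 107).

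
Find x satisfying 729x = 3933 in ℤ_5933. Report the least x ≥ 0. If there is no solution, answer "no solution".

First find gcd(729, 5933):
5933 = 8*729 + 101
729 = 7*101 + 22
101 = 4*22 + 13
22 = 1*13 + 9
13 = 1*9 + 4
9 = 2*4 + 1
4 = 4*1 + 0
gcd = 1, so a unique solution mod 5933 exists.
Back-substitute for the Bézout coefficients:
1 = 9 − 2·4
1 = −2·13 + 3·9
1 = 3·22 − 5·13
1 = −5·101 + 23·22
1 = 23·729 − 166·101
1 = −166·5933 + 1351·729
So 729·(1351) ≡ 1 (mod 5933), giving 729⁻¹ ≡ 1351.
x ≡ 729⁻¹·3933 ≡ 1351·3933 ≡ 3448 (mod 5933).

3448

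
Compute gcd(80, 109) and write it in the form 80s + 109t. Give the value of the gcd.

1

Apply Euclid's algorithm to 109 and 80:
109 = 1*80 + 29
80 = 2*29 + 22
29 = 1*22 + 7
22 = 3*7 + 1
7 = 7*1 + 0
gcd(80, 109) = 1.
Working backward:
1 = 22 − 3·7
1 = −3·29 + 4·22
1 = 4·80 − 11·29
1 = −11·109 + 15·80
So 1 = (-11)·109 + (15)·80.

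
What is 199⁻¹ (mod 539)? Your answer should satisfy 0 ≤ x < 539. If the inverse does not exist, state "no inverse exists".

474

gcd(539, 199) by repeated division:
539 = 2·199 + 141
199 = 1·141 + 58
141 = 2·58 + 25
58 = 2·25 + 8
25 = 3·8 + 1
8 = 8·1 + 0
gcd = 1, so the inverse exists. Back-substitute:
1 = 25 − 3·8
1 = −3·58 + 7·25
1 = 7·141 − 17·58
1 = −17·199 + 24·141
1 = 24·539 − 65·199
Hence 199⁻¹ ≡ -65 ≡ 474 (mod 539).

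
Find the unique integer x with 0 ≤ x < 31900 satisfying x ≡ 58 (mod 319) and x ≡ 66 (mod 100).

Write x = 58 + 319·k. Then 319·k ≡ 66 − 58 ≡ 8 (mod 100).
Need 319⁻¹ mod 100. Extended Euclid on (100, 19):
100 = 5*19 + 5
19 = 3*5 + 4
5 = 1*4 + 1
4 = 4*1 + 0
Back-substitute:
1 = 5 − 4
1 = −19 + 4·5
1 = 4·100 − 21·19
319⁻¹ ≡ 79 (mod 100), so k ≡ 79·8 ≡ 32 (mod 100).
x = 58 + 319·32 = 10266.

10266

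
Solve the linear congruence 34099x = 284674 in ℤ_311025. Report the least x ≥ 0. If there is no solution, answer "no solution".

First find gcd(34099, 311025):
311025 = 9·34099 + 4134
34099 = 8·4134 + 1027
4134 = 4·1027 + 26
1027 = 39·26 + 13
26 = 2·13 + 0
gcd = 13 and 13 | 284674, so solutions exist. Divide through by 13: 2623x ≡ 21898 (mod 23925).
Now find 2623⁻¹ mod 23925:
23925 = 9*2623 + 318
2623 = 8*318 + 79
318 = 4*79 + 2
79 = 39*2 + 1
2 = 2*1 + 0
Back-substitute:
1 = 79 − 39·2
1 = −39·318 + 157·79
1 = 157·2623 − 1295·318
1 = −1295·23925 + 11812·2623
So 2623⁻¹ ≡ 11812 (mod 23925).
Then x ≡ 11812·21898 ≡ 6001 (mod 23925); the smallest non-negative solution is x = 6001.

6001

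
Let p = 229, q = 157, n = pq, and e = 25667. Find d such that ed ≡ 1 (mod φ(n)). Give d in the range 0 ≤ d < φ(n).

32651

φ(n) = (p−1)(q−1) = 228·156 = 35568.
Need d with 25667·d ≡ 1 (mod 35568). Apply the extended Euclidean algorithm:
35568 = 1*25667 + 9901
25667 = 2*9901 + 5865
9901 = 1*5865 + 4036
5865 = 1*4036 + 1829
4036 = 2*1829 + 378
1829 = 4*378 + 317
378 = 1*317 + 61
317 = 5*61 + 12
61 = 5*12 + 1
12 = 12*1 + 0
Back-substitute:
1 = 61 − 5·12
1 = −5·317 + 26·61
1 = 26·378 − 31·317
1 = −31·1829 + 150·378
1 = 150·4036 − 331·1829
1 = −331·5865 + 481·4036
1 = 481·9901 − 812·5865
1 = −812·25667 + 2105·9901
1 = 2105·35568 − 2917·25667
So 25667·(-2917) ≡ 1 (mod 35568), hence d ≡ -2917 ≡ 32651 (mod 35568).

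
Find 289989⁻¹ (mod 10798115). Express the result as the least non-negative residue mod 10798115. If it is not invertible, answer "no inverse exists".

3370294

Run Euclid on (10798115, 289989):
10798115 = 37*289989 + 68522
289989 = 4*68522 + 15901
68522 = 4*15901 + 4918
15901 = 3*4918 + 1147
4918 = 4*1147 + 330
1147 = 3*330 + 157
330 = 2*157 + 16
157 = 9*16 + 13
16 = 1*13 + 3
13 = 4*3 + 1
3 = 3*1 + 0
The gcd is 1. Working backward:
1 = 13 − 4·3
1 = −4·16 + 5·13
1 = 5·157 − 49·16
1 = −49·330 + 103·157
1 = 103·1147 − 358·330
1 = −358·4918 + 1535·1147
1 = 1535·15901 − 4963·4918
1 = −4963·68522 + 21387·15901
1 = 21387·289989 − 90511·68522
1 = −90511·10798115 + 3370294·289989
So 289989·3370294 ≡ 1 (mod 10798115).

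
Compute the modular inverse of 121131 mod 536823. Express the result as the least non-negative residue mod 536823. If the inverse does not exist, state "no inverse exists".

Compute gcd(121131, 536823):
536823 = 4×121131 + 52299
121131 = 2×52299 + 16533
52299 = 3×16533 + 2700
16533 = 6×2700 + 333
2700 = 8×333 + 36
333 = 9×36 + 9
36 = 4×9 + 0
gcd(121131, 536823) = 9 ≠ 1, so 121131 has no multiplicative inverse modulo 536823.

no inverse exists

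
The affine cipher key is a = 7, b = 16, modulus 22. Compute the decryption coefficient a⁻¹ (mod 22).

19

Run Euclid on (22, 7):
22 = 3*7 + 1
7 = 7*1 + 0
Since gcd(7, 22) = 1, back-substitute to write 1 as a combination:
1 = 22 − 3·7
Thus 7·(-3) ≡ 1 (mod 22); reducing, -3 mod 22 = 19.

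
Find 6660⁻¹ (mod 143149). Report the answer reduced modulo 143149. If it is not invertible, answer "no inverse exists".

15712

gcd(143149, 6660) by repeated division:
143149 = 21×6660 + 3289
6660 = 2×3289 + 82
3289 = 40×82 + 9
82 = 9×9 + 1
9 = 9×1 + 0
The gcd is 1. Working backward:
1 = 82 − 9·9
1 = −9·3289 + 361·82
1 = 361·6660 − 731·3289
1 = −731·143149 + 15712·6660
So 6660·15712 ≡ 1 (mod 143149).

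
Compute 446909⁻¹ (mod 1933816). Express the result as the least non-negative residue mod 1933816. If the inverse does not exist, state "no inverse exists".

790949

Run Euclid on (1933816, 446909):
1933816 = 4×446909 + 146180
446909 = 3×146180 + 8369
146180 = 17×8369 + 3907
8369 = 2×3907 + 555
3907 = 7×555 + 22
555 = 25×22 + 5
22 = 4×5 + 2
5 = 2×2 + 1
2 = 2×1 + 0
The gcd is 1. Working backward:
1 = 5 − 2·2
1 = −2·22 + 9·5
1 = 9·555 − 227·22
1 = −227·3907 + 1598·555
1 = 1598·8369 − 3423·3907
1 = −3423·146180 + 59789·8369
1 = 59789·446909 − 182790·146180
1 = −182790·1933816 + 790949·446909
So 446909·790949 ≡ 1 (mod 1933816).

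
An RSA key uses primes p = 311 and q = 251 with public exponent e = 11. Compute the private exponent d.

φ(n) = (p−1)(q−1) = 310·250 = 77500.
Need d with 11·d ≡ 1 (mod 77500). Apply the extended Euclidean algorithm:
77500 = 7045*11 + 5
11 = 2*5 + 1
5 = 5*1 + 0
Back-substitute:
1 = 11 − 2·5
1 = −2·77500 + 14091·11
So 11·14091 ≡ 1 (mod 77500), hence d = 14091.

14091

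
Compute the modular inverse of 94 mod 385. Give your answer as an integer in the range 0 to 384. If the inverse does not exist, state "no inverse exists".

Run Euclid on (385, 94):
385 = 4*94 + 9
94 = 10*9 + 4
9 = 2*4 + 1
4 = 4*1 + 0
gcd = 1, so the inverse exists. Back-substitute:
1 = 9 − 2·4
1 = −2·94 + 21·9
1 = 21·385 − 86·94
Hence 94⁻¹ ≡ -86 ≡ 299 (mod 385).

299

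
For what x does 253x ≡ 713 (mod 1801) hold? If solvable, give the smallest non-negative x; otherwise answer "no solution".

494

First find gcd(253, 1801):
1801 = 7·253 + 30
253 = 8·30 + 13
30 = 2·13 + 4
13 = 3·4 + 1
4 = 4·1 + 0
gcd = 1, so a unique solution mod 1801 exists.
Back-substitute for the Bézout coefficients:
1 = 13 − 3·4
1 = −3·30 + 7·13
1 = 7·253 − 59·30
1 = −59·1801 + 420·253
So 253·(420) ≡ 1 (mod 1801), giving 253⁻¹ ≡ 420.
x ≡ 253⁻¹·713 ≡ 420·713 ≡ 494 (mod 1801).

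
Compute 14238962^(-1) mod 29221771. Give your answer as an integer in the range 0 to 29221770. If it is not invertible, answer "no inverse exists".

15361517

gcd(29221771, 14238962) by repeated division:
29221771 = 2*14238962 + 743847
14238962 = 19*743847 + 105869
743847 = 7*105869 + 2764
105869 = 38*2764 + 837
2764 = 3*837 + 253
837 = 3*253 + 78
253 = 3*78 + 19
78 = 4*19 + 2
19 = 9*2 + 1
2 = 2*1 + 0
The gcd is 1. Working backward:
1 = 19 − 9·2
1 = −9·78 + 37·19
1 = 37·253 − 120·78
1 = −120·837 + 397·253
1 = 397·2764 − 1311·837
1 = −1311·105869 + 50215·2764
1 = 50215·743847 − 352816·105869
1 = −352816·14238962 + 6753719·743847
1 = 6753719·29221771 − 13860254·14238962
Thus 14238962·(-13860254) ≡ 1 (mod 29221771); reducing, -13860254 mod 29221771 = 15361517.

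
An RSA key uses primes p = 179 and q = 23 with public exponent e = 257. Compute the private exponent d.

3017

φ(n) = (p−1)(q−1) = 178·22 = 3916.
Need d with 257·d ≡ 1 (mod 3916). Apply the extended Euclidean algorithm:
3916 = 15·257 + 61
257 = 4·61 + 13
61 = 4·13 + 9
13 = 1·9 + 4
9 = 2·4 + 1
4 = 4·1 + 0
Back-substitute:
1 = 9 − 2·4
1 = −2·13 + 3·9
1 = 3·61 − 14·13
1 = −14·257 + 59·61
1 = 59·3916 − 899·257
So 257·(-899) ≡ 1 (mod 3916), hence d ≡ -899 ≡ 3017 (mod 3916).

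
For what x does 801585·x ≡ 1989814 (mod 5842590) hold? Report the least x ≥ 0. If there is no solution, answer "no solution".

no solution

gcd(801585, 5842590):
5842590 = 7·801585 + 231495
801585 = 3·231495 + 107100
231495 = 2·107100 + 17295
107100 = 6·17295 + 3330
17295 = 5·3330 + 645
3330 = 5·645 + 105
645 = 6·105 + 15
105 = 7·15 + 0
gcd = 15, but 15 ∤ 1989814, so the congruence has no solution.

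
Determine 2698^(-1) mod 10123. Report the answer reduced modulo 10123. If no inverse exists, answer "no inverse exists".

Apply the Euclidean algorithm to 10123 and 2698:
10123 = 3*2698 + 2029
2698 = 1*2029 + 669
2029 = 3*669 + 22
669 = 30*22 + 9
22 = 2*9 + 4
9 = 2*4 + 1
4 = 4*1 + 0
gcd = 1, so the inverse exists. Back-substitute:
1 = 9 − 2·4
1 = −2·22 + 5·9
1 = 5·669 − 152·22
1 = −152·2029 + 461·669
1 = 461·2698 − 613·2029
1 = −613·10123 + 2300·2698
So 2698·2300 ≡ 1 (mod 10123).

2300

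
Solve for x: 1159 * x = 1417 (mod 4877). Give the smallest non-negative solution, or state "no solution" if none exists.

3700

First find gcd(1159, 4877):
4877 = 4*1159 + 241
1159 = 4*241 + 195
241 = 1*195 + 46
195 = 4*46 + 11
46 = 4*11 + 2
11 = 5*2 + 1
2 = 2*1 + 0
gcd = 1, so a unique solution mod 4877 exists.
Back-substitute for the Bézout coefficients:
1 = 11 − 5·2
1 = −5·46 + 21·11
1 = 21·195 − 89·46
1 = −89·241 + 110·195
1 = 110·1159 − 529·241
1 = −529·4877 + 2226·1159
So 1159·(2226) ≡ 1 (mod 4877), giving 1159⁻¹ ≡ 2226.
x ≡ 1159⁻¹·1417 ≡ 2226·1417 ≡ 3700 (mod 4877).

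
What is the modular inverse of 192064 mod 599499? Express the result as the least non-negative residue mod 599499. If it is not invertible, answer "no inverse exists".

Apply the Euclidean algorithm to 599499 and 192064:
599499 = 3×192064 + 23307
192064 = 8×23307 + 5608
23307 = 4×5608 + 875
5608 = 6×875 + 358
875 = 2×358 + 159
358 = 2×159 + 40
159 = 3×40 + 39
40 = 1×39 + 1
39 = 39×1 + 0
The gcd is 1. Working backward:
1 = 40 − 39
1 = −159 + 4·40
1 = 4·358 − 9·159
1 = −9·875 + 22·358
1 = 22·5608 − 141·875
1 = −141·23307 + 586·5608
1 = 586·192064 − 4829·23307
1 = −4829·599499 + 15073·192064
So 192064·15073 ≡ 1 (mod 599499).

15073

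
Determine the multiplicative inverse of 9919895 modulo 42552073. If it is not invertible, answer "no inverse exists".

41436369

Apply the Euclidean algorithm to 42552073 and 9919895:
42552073 = 4·9919895 + 2872493
9919895 = 3·2872493 + 1302416
2872493 = 2·1302416 + 267661
1302416 = 4·267661 + 231772
267661 = 1·231772 + 35889
231772 = 6·35889 + 16438
35889 = 2·16438 + 3013
16438 = 5·3013 + 1373
3013 = 2·1373 + 267
1373 = 5·267 + 38
267 = 7·38 + 1
38 = 38·1 + 0
gcd = 1, so the inverse exists. Back-substitute:
1 = 267 − 7·38
1 = −7·1373 + 36·267
1 = 36·3013 − 79·1373
1 = −79·16438 + 431·3013
1 = 431·35889 − 941·16438
1 = −941·231772 + 6077·35889
1 = 6077·267661 − 7018·231772
1 = −7018·1302416 + 34149·267661
1 = 34149·2872493 − 75316·1302416
1 = −75316·9919895 + 260097·2872493
1 = 260097·42552073 − 1115704·9919895
Thus 9919895·(-1115704) ≡ 1 (mod 42552073); reducing, -1115704 mod 42552073 = 41436369.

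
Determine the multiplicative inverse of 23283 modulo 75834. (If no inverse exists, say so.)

no inverse exists

Compute gcd(23283, 75834):
75834 = 3*23283 + 5985
23283 = 3*5985 + 5328
5985 = 1*5328 + 657
5328 = 8*657 + 72
657 = 9*72 + 9
72 = 8*9 + 0
gcd(23283, 75834) = 9 ≠ 1, so 23283 has no multiplicative inverse modulo 75834.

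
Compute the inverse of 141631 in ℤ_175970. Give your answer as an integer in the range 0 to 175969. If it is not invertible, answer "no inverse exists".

Run Euclid on (175970, 141631):
175970 = 1×141631 + 34339
141631 = 4×34339 + 4275
34339 = 8×4275 + 139
4275 = 30×139 + 105
139 = 1×105 + 34
105 = 3×34 + 3
34 = 11×3 + 1
3 = 3×1 + 0
Since gcd(141631, 175970) = 1, back-substitute to write 1 as a combination:
1 = 34 − 11·3
1 = −11·105 + 34·34
1 = 34·139 − 45·105
1 = −45·4275 + 1384·139
1 = 1384·34339 − 11117·4275
1 = −11117·141631 + 45852·34339
1 = 45852·175970 − 56969·141631
Hence 141631⁻¹ ≡ -56969 ≡ 119001 (mod 175970).

119001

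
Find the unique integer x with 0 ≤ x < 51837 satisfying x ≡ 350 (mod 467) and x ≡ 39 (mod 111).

39111

Write x = 350 + 467·k. Then 467·k ≡ 39 − 350 ≡ 22 (mod 111).
Need 467⁻¹ mod 111. Extended Euclid on (111, 23):
111 = 4·23 + 19
23 = 1·19 + 4
19 = 4·4 + 3
4 = 1·3 + 1
3 = 3·1 + 0
Back-substitute:
1 = 4 − 3
1 = −19 + 5·4
1 = 5·23 − 6·19
1 = −6·111 + 29·23
467⁻¹ ≡ 29 (mod 111), so k ≡ 29·22 ≡ 83 (mod 111).
x = 350 + 467·83 = 39111.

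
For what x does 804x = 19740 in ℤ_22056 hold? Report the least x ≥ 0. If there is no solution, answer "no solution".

1067

First find gcd(804, 22056):
22056 = 27*804 + 348
804 = 2*348 + 108
348 = 3*108 + 24
108 = 4*24 + 12
24 = 2*12 + 0
gcd = 12 and 12 | 19740, so solutions exist. Divide through by 12: 67x ≡ 1645 (mod 1838).
Now find 67⁻¹ mod 1838:
1838 = 27×67 + 29
67 = 2×29 + 9
29 = 3×9 + 2
9 = 4×2 + 1
2 = 2×1 + 0
Back-substitute:
1 = 9 − 4·2
1 = −4·29 + 13·9
1 = 13·67 − 30·29
1 = −30·1838 + 823·67
So 67⁻¹ ≡ 823 (mod 1838).
Then x ≡ 823·1645 ≡ 1067 (mod 1838); the smallest non-negative solution is x = 1067.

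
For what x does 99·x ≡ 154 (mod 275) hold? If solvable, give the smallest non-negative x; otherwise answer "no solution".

First find gcd(99, 275):
275 = 2×99 + 77
99 = 1×77 + 22
77 = 3×22 + 11
22 = 2×11 + 0
gcd = 11 and 11 | 154, so solutions exist. Divide through by 11: 9x ≡ 14 (mod 25).
Now find 9⁻¹ mod 25:
25 = 2·9 + 7
9 = 1·7 + 2
7 = 3·2 + 1
2 = 2·1 + 0
Back-substitute:
1 = 7 − 3·2
1 = −3·9 + 4·7
1 = 4·25 − 11·9
So 9·(-11) ≡ 1 (mod 25), i.e. 9⁻¹ ≡ 14.
Then x ≡ 14·14 ≡ 21 (mod 25); the smallest non-negative solution is x = 21.

21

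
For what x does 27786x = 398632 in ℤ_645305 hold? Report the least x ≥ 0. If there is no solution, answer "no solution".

First find gcd(27786, 645305):
645305 = 23·27786 + 6227
27786 = 4·6227 + 2878
6227 = 2·2878 + 471
2878 = 6·471 + 52
471 = 9·52 + 3
52 = 17·3 + 1
3 = 3·1 + 0
gcd = 1, so a unique solution mod 645305 exists.
Back-substitute for the Bézout coefficients:
1 = 52 − 17·3
1 = −17·471 + 154·52
1 = 154·2878 − 941·471
1 = −941·6227 + 2036·2878
1 = 2036·27786 − 9085·6227
1 = −9085·645305 + 210991·27786
So 27786·(210991) ≡ 1 (mod 645305), giving 27786⁻¹ ≡ 210991.
x ≡ 27786⁻¹·398632 ≡ 210991·398632 ≡ 1222 (mod 645305).

1222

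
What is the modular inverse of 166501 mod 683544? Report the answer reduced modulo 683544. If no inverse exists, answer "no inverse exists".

511333

Apply the Euclidean algorithm to 683544 and 166501:
683544 = 4·166501 + 17540
166501 = 9·17540 + 8641
17540 = 2·8641 + 258
8641 = 33·258 + 127
258 = 2·127 + 4
127 = 31·4 + 3
4 = 1·3 + 1
3 = 3·1 + 0
Since gcd(166501, 683544) = 1, back-substitute to write 1 as a combination:
1 = 4 − 3
1 = −127 + 32·4
1 = 32·258 − 65·127
1 = −65·8641 + 2177·258
1 = 2177·17540 − 4419·8641
1 = −4419·166501 + 41948·17540
1 = 41948·683544 − 172211·166501
Hence 166501⁻¹ ≡ -172211 ≡ 511333 (mod 683544).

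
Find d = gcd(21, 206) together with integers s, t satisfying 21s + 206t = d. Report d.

Euclidean algorithm:
206 = 9×21 + 17
21 = 1×17 + 4
17 = 4×4 + 1
4 = 4×1 + 0
gcd(21, 206) = 1.
Back-substituting:
1 = 17 − 4·4
1 = −4·21 + 5·17
1 = 5·206 − 49·21
So 1 = (5)·206 + (-49)·21.

1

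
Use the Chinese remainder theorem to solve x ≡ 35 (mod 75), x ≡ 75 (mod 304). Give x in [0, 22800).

19835

Write x = 35 + 75·k. Then 75·k ≡ 75 − 35 ≡ 40 (mod 304).
Need 75⁻¹ mod 304. Extended Euclid on (304, 75):
304 = 4*75 + 4
75 = 18*4 + 3
4 = 1*3 + 1
3 = 3*1 + 0
Back-substitute:
1 = 4 − 3
1 = −75 + 19·4
1 = 19·304 − 77·75
75⁻¹ ≡ 227 (mod 304), so k ≡ 227·40 ≡ 264 (mod 304).
x = 35 + 75·264 = 19835.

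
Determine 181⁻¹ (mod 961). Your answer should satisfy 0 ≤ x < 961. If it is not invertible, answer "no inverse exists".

223

Apply the Euclidean algorithm to 961 and 181:
961 = 5*181 + 56
181 = 3*56 + 13
56 = 4*13 + 4
13 = 3*4 + 1
4 = 4*1 + 0
Since gcd(181, 961) = 1, back-substitute to write 1 as a combination:
1 = 13 − 3·4
1 = −3·56 + 13·13
1 = 13·181 − 42·56
1 = −42·961 + 223·181
So 181·223 ≡ 1 (mod 961).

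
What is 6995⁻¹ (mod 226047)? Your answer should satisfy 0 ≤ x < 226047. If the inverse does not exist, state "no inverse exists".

Extended Euclidean algorithm:
226047 = 32×6995 + 2207
6995 = 3×2207 + 374
2207 = 5×374 + 337
374 = 1×337 + 37
337 = 9×37 + 4
37 = 9×4 + 1
4 = 4×1 + 0
gcd = 1, so the inverse exists. Back-substitute:
1 = 37 − 9·4
1 = −9·337 + 82·37
1 = 82·374 − 91·337
1 = −91·2207 + 537·374
1 = 537·6995 − 1702·2207
1 = −1702·226047 + 55001·6995
So 6995·55001 ≡ 1 (mod 226047).

55001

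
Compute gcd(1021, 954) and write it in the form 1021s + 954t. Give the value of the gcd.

Euclidean algorithm:
1021 = 1×954 + 67
954 = 14×67 + 16
67 = 4×16 + 3
16 = 5×3 + 1
3 = 3×1 + 0
gcd(1021, 954) = 1.
Back-substituting:
1 = 16 − 5·3
1 = −5·67 + 21·16
1 = 21·954 − 299·67
1 = −299·1021 + 320·954
So 1 = (-299)·1021 + (320)·954.

1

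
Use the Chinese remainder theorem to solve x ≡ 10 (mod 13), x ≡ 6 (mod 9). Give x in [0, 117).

Write x = 10 + 13·k. Then 13·k ≡ 6 − 10 ≡ 5 (mod 9).
Need 13⁻¹ mod 9. Extended Euclid on (9, 4):
9 = 2·4 + 1
4 = 4·1 + 0
Back-substitute:
1 = 9 − 2·4
13⁻¹ ≡ 7 (mod 9), so k ≡ 7·5 ≡ 8 (mod 9).
x = 10 + 13·8 = 114.

114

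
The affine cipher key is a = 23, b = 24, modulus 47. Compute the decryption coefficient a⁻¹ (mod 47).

gcd(47, 23) by repeated division:
47 = 2·23 + 1
23 = 23·1 + 0
gcd = 1, so the inverse exists. Back-substitute:
1 = 47 − 2·23
Hence 23⁻¹ ≡ -2 ≡ 45 (mod 47).

45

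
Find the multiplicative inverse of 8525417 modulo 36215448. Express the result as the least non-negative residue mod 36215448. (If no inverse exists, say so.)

gcd(36215448, 8525417) by repeated division:
36215448 = 4·8525417 + 2113780
8525417 = 4·2113780 + 70297
2113780 = 30·70297 + 4870
70297 = 14·4870 + 2117
4870 = 2·2117 + 636
2117 = 3·636 + 209
636 = 3·209 + 9
209 = 23·9 + 2
9 = 4·2 + 1
2 = 2·1 + 0
gcd = 1, so the inverse exists. Back-substitute:
1 = 9 − 4·2
1 = −4·209 + 93·9
1 = 93·636 − 283·209
1 = −283·2117 + 942·636
1 = 942·4870 − 2167·2117
1 = −2167·70297 + 31280·4870
1 = 31280·2113780 − 940567·70297
1 = −940567·8525417 + 3793548·2113780
1 = 3793548·36215448 − 16114759·8525417
Hence 8525417⁻¹ ≡ -16114759 ≡ 20100689 (mod 36215448).

20100689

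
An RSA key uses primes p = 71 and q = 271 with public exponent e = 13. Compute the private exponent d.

10177

φ(n) = (p−1)(q−1) = 70·270 = 18900.
Need d with 13·d ≡ 1 (mod 18900). Apply the extended Euclidean algorithm:
18900 = 1453·13 + 11
13 = 1·11 + 2
11 = 5·2 + 1
2 = 2·1 + 0
Back-substitute:
1 = 11 − 5·2
1 = −5·13 + 6·11
1 = 6·18900 − 8723·13
So 13·(-8723) ≡ 1 (mod 18900), hence d ≡ -8723 ≡ 10177 (mod 18900).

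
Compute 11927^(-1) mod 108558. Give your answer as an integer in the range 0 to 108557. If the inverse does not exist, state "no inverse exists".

Run Euclid on (108558, 11927):
108558 = 9*11927 + 1215
11927 = 9*1215 + 992
1215 = 1*992 + 223
992 = 4*223 + 100
223 = 2*100 + 23
100 = 4*23 + 8
23 = 2*8 + 7
8 = 1*7 + 1
7 = 7*1 + 0
gcd = 1, so the inverse exists. Back-substitute:
1 = 8 − 7
1 = −23 + 3·8
1 = 3·100 − 13·23
1 = −13·223 + 29·100
1 = 29·992 − 129·223
1 = −129·1215 + 158·992
1 = 158·11927 − 1551·1215
1 = −1551·108558 + 14117·11927
So 11927·14117 ≡ 1 (mod 108558).

14117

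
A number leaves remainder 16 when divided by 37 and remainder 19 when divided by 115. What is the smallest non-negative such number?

3124

Write x = 16 + 37·k. Then 37·k ≡ 19 − 16 ≡ 3 (mod 115).
Need 37⁻¹ mod 115. Extended Euclid on (115, 37):
115 = 3×37 + 4
37 = 9×4 + 1
4 = 4×1 + 0
Back-substitute:
1 = 37 − 9·4
1 = −9·115 + 28·37
37⁻¹ ≡ 28 (mod 115), so k ≡ 28·3 ≡ 84 (mod 115).
x = 16 + 37·84 = 3124.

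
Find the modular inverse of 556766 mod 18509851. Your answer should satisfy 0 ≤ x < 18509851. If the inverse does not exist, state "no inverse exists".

Run Euclid on (18509851, 556766):
18509851 = 33·556766 + 136573
556766 = 4·136573 + 10474
136573 = 13·10474 + 411
10474 = 25·411 + 199
411 = 2·199 + 13
199 = 15·13 + 4
13 = 3·4 + 1
4 = 4·1 + 0
Since gcd(556766, 18509851) = 1, back-substitute to write 1 as a combination:
1 = 13 − 3·4
1 = −3·199 + 46·13
1 = 46·411 − 95·199
1 = −95·10474 + 2421·411
1 = 2421·136573 − 31568·10474
1 = −31568·556766 + 128693·136573
1 = 128693·18509851 − 4278437·556766
So 556766·(-4278437) ≡ 1 (mod 18509851), and -4278437 ≡ 14231414 (mod 18509851).

14231414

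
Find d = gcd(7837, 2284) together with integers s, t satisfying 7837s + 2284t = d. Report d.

Euclidean algorithm:
7837 = 3*2284 + 985
2284 = 2*985 + 314
985 = 3*314 + 43
314 = 7*43 + 13
43 = 3*13 + 4
13 = 3*4 + 1
4 = 4*1 + 0
gcd(7837, 2284) = 1.
Express as a combination:
1 = 13 − 3·4
1 = −3·43 + 10·13
1 = 10·314 − 73·43
1 = −73·985 + 229·314
1 = 229·2284 − 531·985
1 = −531·7837 + 1822·2284
So 1 = (-531)·7837 + (1822)·2284.

1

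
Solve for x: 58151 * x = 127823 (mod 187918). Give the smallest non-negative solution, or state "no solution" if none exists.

First find gcd(58151, 187918):
187918 = 3×58151 + 13465
58151 = 4×13465 + 4291
13465 = 3×4291 + 592
4291 = 7×592 + 147
592 = 4×147 + 4
147 = 36×4 + 3
4 = 1×3 + 1
3 = 3×1 + 0
gcd = 1, so a unique solution mod 187918 exists.
Back-substitute for the Bézout coefficients:
1 = 4 − 3
1 = −147 + 37·4
1 = 37·592 − 149·147
1 = −149·4291 + 1080·592
1 = 1080·13465 − 3389·4291
1 = −3389·58151 + 14636·13465
1 = 14636·187918 − 47297·58151
So 58151·(-47297) ≡ 1 (mod 187918), giving 58151⁻¹ ≡ 140621.
x ≡ 58151⁻¹·127823 ≡ 140621·127823 ≡ 53465 (mod 187918).

53465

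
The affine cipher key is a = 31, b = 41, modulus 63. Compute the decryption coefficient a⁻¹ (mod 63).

Apply the Euclidean algorithm to 63 and 31:
63 = 2·31 + 1
31 = 31·1 + 0
The gcd is 1. Working backward:
1 = 63 − 2·31
So 31·(-2) ≡ 1 (mod 63), and -2 ≡ 61 (mod 63).

61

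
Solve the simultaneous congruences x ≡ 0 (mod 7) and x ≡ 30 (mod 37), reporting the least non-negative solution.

Write x = 0 + 7·k. Then 7·k ≡ 30 − 0 ≡ 30 (mod 37).
Need 7⁻¹ mod 37. Extended Euclid on (37, 7):
37 = 5·7 + 2
7 = 3·2 + 1
2 = 2·1 + 0
Back-substitute:
1 = 7 − 3·2
1 = −3·37 + 16·7
7⁻¹ ≡ 16 (mod 37), so k ≡ 16·30 ≡ 36 (mod 37).
x = 0 + 7·36 = 252.

252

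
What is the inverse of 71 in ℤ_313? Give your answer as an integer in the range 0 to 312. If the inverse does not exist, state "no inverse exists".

97

Extended Euclidean algorithm:
313 = 4×71 + 29
71 = 2×29 + 13
29 = 2×13 + 3
13 = 4×3 + 1
3 = 3×1 + 0
The gcd is 1. Working backward:
1 = 13 − 4·3
1 = −4·29 + 9·13
1 = 9·71 − 22·29
1 = −22·313 + 97·71
So 71·97 ≡ 1 (mod 313).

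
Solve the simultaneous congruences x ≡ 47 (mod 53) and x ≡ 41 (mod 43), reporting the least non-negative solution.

471

Write x = 47 + 53·k. Then 53·k ≡ 41 − 47 ≡ 37 (mod 43).
Need 53⁻¹ mod 43. Extended Euclid on (43, 10):
43 = 4·10 + 3
10 = 3·3 + 1
3 = 3·1 + 0
Back-substitute:
1 = 10 − 3·3
1 = −3·43 + 13·10
53⁻¹ ≡ 13 (mod 43), so k ≡ 13·37 ≡ 8 (mod 43).
x = 47 + 53·8 = 471.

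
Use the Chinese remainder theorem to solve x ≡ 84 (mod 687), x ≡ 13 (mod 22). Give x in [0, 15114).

Write x = 84 + 687·k. Then 687·k ≡ 13 − 84 ≡ 17 (mod 22).
Need 687⁻¹ mod 22. Extended Euclid on (22, 5):
22 = 4×5 + 2
5 = 2×2 + 1
2 = 2×1 + 0
Back-substitute:
1 = 5 − 2·2
1 = −2·22 + 9·5
687⁻¹ ≡ 9 (mod 22), so k ≡ 9·17 ≡ 21 (mod 22).
x = 84 + 687·21 = 14511.

14511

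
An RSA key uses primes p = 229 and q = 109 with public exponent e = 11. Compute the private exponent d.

20147

φ(n) = (p−1)(q−1) = 228·108 = 24624.
Need d with 11·d ≡ 1 (mod 24624). Apply the extended Euclidean algorithm:
24624 = 2238×11 + 6
11 = 1×6 + 5
6 = 1×5 + 1
5 = 5×1 + 0
Back-substitute:
1 = 6 − 5
1 = −11 + 2·6
1 = 2·24624 − 4477·11
So 11·(-4477) ≡ 1 (mod 24624), hence d ≡ -4477 ≡ 20147 (mod 24624).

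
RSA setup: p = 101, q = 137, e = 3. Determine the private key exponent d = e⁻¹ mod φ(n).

φ(n) = (p−1)(q−1) = 100·136 = 13600.
Need d with 3·d ≡ 1 (mod 13600). Apply the extended Euclidean algorithm:
13600 = 4533·3 + 1
3 = 3·1 + 0
Back-substitute:
1 = 13600 − 4533·3
So 3·(-4533) ≡ 1 (mod 13600), hence d ≡ -4533 ≡ 9067 (mod 13600).

9067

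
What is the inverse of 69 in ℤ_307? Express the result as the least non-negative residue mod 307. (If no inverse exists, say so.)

89

Apply the Euclidean algorithm to 307 and 69:
307 = 4×69 + 31
69 = 2×31 + 7
31 = 4×7 + 3
7 = 2×3 + 1
3 = 3×1 + 0
The gcd is 1. Working backward:
1 = 7 − 2·3
1 = −2·31 + 9·7
1 = 9·69 − 20·31
1 = −20·307 + 89·69
So 69·89 ≡ 1 (mod 307).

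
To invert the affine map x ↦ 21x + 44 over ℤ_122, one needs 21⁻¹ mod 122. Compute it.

Run Euclid on (122, 21):
122 = 5*21 + 17
21 = 1*17 + 4
17 = 4*4 + 1
4 = 4*1 + 0
The gcd is 1. Working backward:
1 = 17 − 4·4
1 = −4·21 + 5·17
1 = 5·122 − 29·21
Hence 21⁻¹ ≡ -29 ≡ 93 (mod 122).

93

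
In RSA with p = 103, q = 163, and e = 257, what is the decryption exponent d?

φ(n) = (p−1)(q−1) = 102·162 = 16524.
Need d with 257·d ≡ 1 (mod 16524). Apply the extended Euclidean algorithm:
16524 = 64*257 + 76
257 = 3*76 + 29
76 = 2*29 + 18
29 = 1*18 + 11
18 = 1*11 + 7
11 = 1*7 + 4
7 = 1*4 + 3
4 = 1*3 + 1
3 = 3*1 + 0
Back-substitute:
1 = 4 − 3
1 = −7 + 2·4
1 = 2·11 − 3·7
1 = −3·18 + 5·11
1 = 5·29 − 8·18
1 = −8·76 + 21·29
1 = 21·257 − 71·76
1 = −71·16524 + 4565·257
So 257·4565 ≡ 1 (mod 16524), hence d = 4565.

4565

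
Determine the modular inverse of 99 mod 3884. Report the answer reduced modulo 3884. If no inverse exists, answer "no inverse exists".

1687

Apply the Euclidean algorithm to 3884 and 99:
3884 = 39*99 + 23
99 = 4*23 + 7
23 = 3*7 + 2
7 = 3*2 + 1
2 = 2*1 + 0
The gcd is 1. Working backward:
1 = 7 − 3·2
1 = −3·23 + 10·7
1 = 10·99 − 43·23
1 = −43·3884 + 1687·99
So 99·1687 ≡ 1 (mod 3884).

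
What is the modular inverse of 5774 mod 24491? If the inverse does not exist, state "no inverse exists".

Extended Euclidean algorithm:
24491 = 4×5774 + 1395
5774 = 4×1395 + 194
1395 = 7×194 + 37
194 = 5×37 + 9
37 = 4×9 + 1
9 = 9×1 + 0
gcd = 1, so the inverse exists. Back-substitute:
1 = 37 − 4·9
1 = −4·194 + 21·37
1 = 21·1395 − 151·194
1 = −151·5774 + 625·1395
1 = 625·24491 − 2651·5774
Thus 5774·(-2651) ≡ 1 (mod 24491); reducing, -2651 mod 24491 = 21840.

21840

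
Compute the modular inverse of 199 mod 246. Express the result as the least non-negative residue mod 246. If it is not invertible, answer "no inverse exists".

Apply the Euclidean algorithm to 246 and 199:
246 = 1×199 + 47
199 = 4×47 + 11
47 = 4×11 + 3
11 = 3×3 + 2
3 = 1×2 + 1
2 = 2×1 + 0
Since gcd(199, 246) = 1, back-substitute to write 1 as a combination:
1 = 3 − 2
1 = −11 + 4·3
1 = 4·47 − 17·11
1 = −17·199 + 72·47
1 = 72·246 − 89·199
Hence 199⁻¹ ≡ -89 ≡ 157 (mod 246).

157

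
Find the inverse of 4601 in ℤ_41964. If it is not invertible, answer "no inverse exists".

Run Euclid on (41964, 4601):
41964 = 9·4601 + 555
4601 = 8·555 + 161
555 = 3·161 + 72
161 = 2·72 + 17
72 = 4·17 + 4
17 = 4·4 + 1
4 = 4·1 + 0
gcd = 1, so the inverse exists. Back-substitute:
1 = 17 − 4·4
1 = −4·72 + 17·17
1 = 17·161 − 38·72
1 = −38·555 + 131·161
1 = 131·4601 − 1086·555
1 = −1086·41964 + 9905·4601
So 4601·9905 ≡ 1 (mod 41964).

9905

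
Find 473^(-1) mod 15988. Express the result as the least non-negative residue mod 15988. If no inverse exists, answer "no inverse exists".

5273

Run Euclid on (15988, 473):
15988 = 33×473 + 379
473 = 1×379 + 94
379 = 4×94 + 3
94 = 31×3 + 1
3 = 3×1 + 0
The gcd is 1. Working backward:
1 = 94 − 31·3
1 = −31·379 + 125·94
1 = 125·473 − 156·379
1 = −156·15988 + 5273·473
So 473·5273 ≡ 1 (mod 15988).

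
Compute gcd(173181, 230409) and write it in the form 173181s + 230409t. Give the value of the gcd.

3

Repeated division:
230409 = 1*173181 + 57228
173181 = 3*57228 + 1497
57228 = 38*1497 + 342
1497 = 4*342 + 129
342 = 2*129 + 84
129 = 1*84 + 45
84 = 1*45 + 39
45 = 1*39 + 6
39 = 6*6 + 3
6 = 2*3 + 0
gcd(173181, 230409) = 3.
Back-substituting:
3 = 39 − 6·6
3 = −6·45 + 7·39
3 = 7·84 − 13·45
3 = −13·129 + 20·84
3 = 20·342 − 53·129
3 = −53·1497 + 232·342
3 = 232·57228 − 8869·1497
3 = −8869·173181 + 26839·57228
3 = 26839·230409 − 35708·173181
So 3 = (26839)·230409 + (-35708)·173181.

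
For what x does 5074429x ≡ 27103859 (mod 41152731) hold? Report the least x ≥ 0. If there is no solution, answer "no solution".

36327650

First find gcd(5074429, 41152731):
41152731 = 8·5074429 + 557299
5074429 = 9·557299 + 58738
557299 = 9·58738 + 28657
58738 = 2·28657 + 1424
28657 = 20·1424 + 177
1424 = 8·177 + 8
177 = 22·8 + 1
8 = 8·1 + 0
gcd = 1, so a unique solution mod 41152731 exists.
Back-substitute for the Bézout coefficients:
1 = 177 − 22·8
1 = −22·1424 + 177·177
1 = 177·28657 − 3562·1424
1 = −3562·58738 + 7301·28657
1 = 7301·557299 − 69271·58738
1 = −69271·5074429 + 630740·557299
1 = 630740·41152731 − 5115191·5074429
So 5074429·(-5115191) ≡ 1 (mod 41152731), giving 5074429⁻¹ ≡ 36037540.
x ≡ 5074429⁻¹·27103859 ≡ 36037540·27103859 ≡ 36327650 (mod 41152731).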